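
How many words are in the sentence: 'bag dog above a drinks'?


Counting words by splitting on spaces:
  Word 1: 'bag'
  Word 2: 'dog'
  Word 3: 'above'
  Word 4: 'a'
  Word 5: 'drinks'
Total words: 5

5


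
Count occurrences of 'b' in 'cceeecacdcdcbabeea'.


Scanning 'cceeecacdcdcbabeea' for 'b':
  Position 12: 'b' -> MATCH (count: 1)
  Position 14: 'b' -> MATCH (count: 2)
Total occurrences of 'b': 2

2


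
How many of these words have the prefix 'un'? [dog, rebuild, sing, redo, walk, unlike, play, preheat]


Checking each word for prefix 'un':
  'dog' -> no (count: 0)
  'rebuild' -> no (count: 0)
  'sing' -> no (count: 0)
  'redo' -> no (count: 0)
  'walk' -> no (count: 0)
  'unlike' -> YES, starts with 'un' (count: 1)
  'play' -> no (count: 1)
  'preheat' -> no (count: 1)
Total with prefix 'un': 1

1


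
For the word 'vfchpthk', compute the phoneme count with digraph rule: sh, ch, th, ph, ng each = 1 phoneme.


Parsing 'vfchpthk' greedily, digraphs first:
  'v' -> consonant phoneme (phonemes so far: 1)
  'f' -> consonant phoneme (phonemes so far: 2)
  'ch' -> digraph (1 consonant phoneme) (phonemes so far: 3)
  'p' -> consonant phoneme (phonemes so far: 4)
  'th' -> digraph (1 consonant phoneme) (phonemes so far: 5)
  'k' -> consonant phoneme (phonemes so far: 6)
Total phonemes: 6

6


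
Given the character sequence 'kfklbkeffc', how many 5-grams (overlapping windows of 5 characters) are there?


String 'kfklbkeffc' has length L = 10.
Number of overlapping n-grams = L - n + 1
Substituting: 10 - 5 + 1 = 6

6


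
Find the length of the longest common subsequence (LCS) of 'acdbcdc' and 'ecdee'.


DP table for LCS of 'acdbcdc' and 'ecdee':
       e  c  d  e  e
    0  0  0  0  0  0
  a 0  0  0  0  0  0
  c 0  0  1  1  1  1
  d 0  0  1  2  2  2
  b 0  0  1  2  2  2
  c 0  0  1  2  2  2
  d 0  0  1  2  2  2
  c 0  0  1  2  2  2
LCS: 'cd'
LCS length = 2

2


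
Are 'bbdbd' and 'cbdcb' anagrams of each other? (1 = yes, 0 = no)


Sort characters of 'bbdbd': 'bbbdd'
Sort characters of 'cbdcb': 'bbccd'
Sorted forms differ -> they are NOT anagrams
Result: 0

0


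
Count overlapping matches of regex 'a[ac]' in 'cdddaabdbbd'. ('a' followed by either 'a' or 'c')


Pattern: a[ac] means 'a' followed by either 'a' or 'c'.
Scanning 'cdddaabdbbd' position-by-position:
  Pos 0: window 'cd' -> no
  Pos 1: window 'dd' -> no
  Pos 2: window 'dd' -> no
  Pos 3: window 'da' -> no
  Pos 4: window 'aa' -> MATCH
  Pos 5: window 'ab' -> no
  Pos 6: window 'bd' -> no
  Pos 7: window 'db' -> no
  Pos 8: window 'bb' -> no
  Pos 9: window 'bd' -> no
  Pos 10: window 'd' -> no
Total matches: 1

1


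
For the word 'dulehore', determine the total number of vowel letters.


Scanning each character of 'dulehore':
  Position 1: 'd' -> consonant (running count: 0)
  Position 2: 'u' -> vowel (running count: 1)
  Position 3: 'l' -> consonant (running count: 1)
  Position 4: 'e' -> vowel (running count: 2)
  Position 5: 'h' -> consonant (running count: 2)
  Position 6: 'o' -> vowel (running count: 3)
  Position 7: 'r' -> consonant (running count: 3)
  Position 8: 'e' -> vowel (running count: 4)
Total vowels: 4

4


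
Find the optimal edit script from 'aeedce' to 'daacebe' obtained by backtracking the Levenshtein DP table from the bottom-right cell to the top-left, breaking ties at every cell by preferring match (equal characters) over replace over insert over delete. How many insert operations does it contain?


Edit distance = 5. Backtracking from cell (6, 7) with preference match > replace > insert > delete,
then listing the resulting alignment 'aeedce' -> 'daacebe' left to right:
  Step 1: insert 'd' [insertion #1]
  Step 2: keep 'a'
  Step 3: replace e->a
  Step 4: replace e->c
  Step 5: replace d->e
  Step 6: replace c->b
  Step 7: keep 'e'
Total insertions: 1

1


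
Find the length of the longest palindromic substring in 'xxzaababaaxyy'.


Scanning 'xxzaababaaxyy' for palindromic substrings.
Substring at positions 3-9: 'aababaa'.
Check: reverse('aababaa') = 'aababaa' -> palindrome confirmed.
Neighbouring characters ('z' / 'x') break symmetry, so it cannot extend further.
No longer palindromic substring exists; longest length = 7

7


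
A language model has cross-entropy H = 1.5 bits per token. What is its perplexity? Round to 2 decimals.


Perplexity formula: PP = 2^H
H = 1.5
PP = 2^1.5
Decompose: 2^1.5 = 2^1 * 2^0.5 = 2^1 * sqrt(2)
2^1 = 2, sqrt(2) ~ 1.4142136
PP ~ 2 * 1.4142136 = 2.8284272
Rounded to 2 decimals: 2.83

2.83


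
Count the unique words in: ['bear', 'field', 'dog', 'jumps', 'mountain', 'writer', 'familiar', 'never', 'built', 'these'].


Listing all tokens and tracking unique types:
  Token 1: 'bear' -> NEW (unique so far: 1)
  Token 2: 'field' -> NEW (unique so far: 2)
  Token 3: 'dog' -> NEW (unique so far: 3)
  Token 4: 'jumps' -> NEW (unique so far: 4)
  Token 5: 'mountain' -> NEW (unique so far: 5)
  Token 6: 'writer' -> NEW (unique so far: 6)
  Token 7: 'familiar' -> NEW (unique so far: 7)
  Token 8: 'never' -> NEW (unique so far: 8)
  Token 9: 'built' -> NEW (unique so far: 9)
  Token 10: 'these' -> NEW (unique so far: 10)
Unique types: ('bear', 'built', 'dog', 'familiar', 'field', 'jumps', 'mountain', 'never', 'these', 'writer')
Vocabulary size: 10

10


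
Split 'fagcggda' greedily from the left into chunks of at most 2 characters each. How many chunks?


'fagcggda' has 8 characters.
Chunking with max size 2:
  Chunk 1: 'fa' (positions 0-1)
  Chunk 2: 'gc' (positions 2-3)
  Chunk 3: 'gg' (positions 4-5)
  Chunk 4: 'da' (positions 6-7)
Total chunks: ceil(8 / 2) = 4

4


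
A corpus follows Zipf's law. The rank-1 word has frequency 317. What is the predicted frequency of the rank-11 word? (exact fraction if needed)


Zipf's law: freq(rank) = f1 / rank
f1 = 317, rank = 11
freq = 317 / 11
GCD(317, 11) = 1
Simplified: 317/11

317/11


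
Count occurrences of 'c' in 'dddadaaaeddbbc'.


Scanning 'dddadaaaeddbbc' for 'c':
  Position 13: 'c' -> MATCH (count: 1)
Total occurrences of 'c': 1

1


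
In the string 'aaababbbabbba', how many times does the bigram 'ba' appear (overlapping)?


Scanning 'aaababbbabbba' for bigram 'ba':
  Position 0: 'aa' -> no
  Position 1: 'aa' -> no
  Position 2: 'ab' -> no
  Position 3: 'ba' -> MATCH
  Position 4: 'ab' -> no
  Position 5: 'bb' -> no
  Position 6: 'bb' -> no
  Position 7: 'ba' -> MATCH
  Position 8: 'ab' -> no
  Position 9: 'bb' -> no
  Position 10: 'bb' -> no
  Position 11: 'ba' -> MATCH
Total matches: 3

3


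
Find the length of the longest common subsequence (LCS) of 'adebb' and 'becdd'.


DP table for LCS of 'adebb' and 'becdd':
       b  e  c  d  d
    0  0  0  0  0  0
  a 0  0  0  0  0  0
  d 0  0  0  0  1  1
  e 0  0  1  1  1  1
  b 0  1  1  1  1  1
  b 0  1  1  1  1  1
LCS: 'd'
LCS length = 1

1


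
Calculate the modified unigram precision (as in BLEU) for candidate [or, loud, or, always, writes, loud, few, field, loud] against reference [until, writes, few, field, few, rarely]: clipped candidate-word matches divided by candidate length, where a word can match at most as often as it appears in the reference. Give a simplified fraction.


Reference word counts: {'few': 2, 'field': 1, 'rarely': 1, 'until': 1, 'writes': 1}
Checking each candidate word (with clipping):
  'or' -> not in reference -> no match (matches: 0)
  'loud' -> not in reference -> no match (matches: 0)
  'or' -> not in reference -> no match (matches: 0)
  'always' -> not in reference -> no match (matches: 0)
  'writes' -> in reference (ref count 1, used 1/1) -> match (matches: 1)
  'loud' -> not in reference -> no match (matches: 1)
  'few' -> in reference (ref count 2, used 1/2) -> match (matches: 2)
  'field' -> in reference (ref count 1, used 1/1) -> match (matches: 3)
  'loud' -> not in reference -> no match (matches: 3)
Clipped matches: 3, Candidate length: 9
Precision = 3/9 = 1/3

1/3


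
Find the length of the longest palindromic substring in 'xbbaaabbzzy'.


Scanning 'xbbaaabbzzy' for palindromic substrings.
Substring at positions 1-7: 'bbaaabb'.
Check: reverse('bbaaabb') = 'bbaaabb' -> palindrome confirmed.
Neighbouring characters ('x' / 'z') break symmetry, so it cannot extend further.
No longer palindromic substring exists; longest length = 7

7


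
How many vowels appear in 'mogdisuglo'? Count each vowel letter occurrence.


Scanning each character of 'mogdisuglo':
  Position 1: 'm' -> consonant (running count: 0)
  Position 2: 'o' -> vowel (running count: 1)
  Position 3: 'g' -> consonant (running count: 1)
  Position 4: 'd' -> consonant (running count: 1)
  Position 5: 'i' -> vowel (running count: 2)
  Position 6: 's' -> consonant (running count: 2)
  Position 7: 'u' -> vowel (running count: 3)
  Position 8: 'g' -> consonant (running count: 3)
  Position 9: 'l' -> consonant (running count: 3)
  Position 10: 'o' -> vowel (running count: 4)
Total vowels: 4

4


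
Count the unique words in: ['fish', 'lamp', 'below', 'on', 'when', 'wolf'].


Listing all tokens and tracking unique types:
  Token 1: 'fish' -> NEW (unique so far: 1)
  Token 2: 'lamp' -> NEW (unique so far: 2)
  Token 3: 'below' -> NEW (unique so far: 3)
  Token 4: 'on' -> NEW (unique so far: 4)
  Token 5: 'when' -> NEW (unique so far: 5)
  Token 6: 'wolf' -> NEW (unique so far: 6)
Unique types: ('below', 'fish', 'lamp', 'on', 'when', 'wolf')
Vocabulary size: 6

6


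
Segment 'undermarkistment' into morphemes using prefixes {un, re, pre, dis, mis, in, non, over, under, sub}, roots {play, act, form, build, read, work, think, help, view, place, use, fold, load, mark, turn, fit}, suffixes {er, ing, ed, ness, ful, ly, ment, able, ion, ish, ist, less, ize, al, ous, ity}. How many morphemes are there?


Segmenting 'undermarkistment' against the inventory:
  'under' -> prefix (morpheme 1)
  'mark' -> root (morpheme 2)
  'ist' -> suffix (morpheme 3)
  'ment' -> suffix (morpheme 4)
Total morphemes: 4

4


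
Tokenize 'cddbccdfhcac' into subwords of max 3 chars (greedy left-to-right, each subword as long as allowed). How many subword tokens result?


'cddbccdfhcac' has 12 characters.
Chunking with max size 3:
  Chunk 1: 'cdd' (positions 0-2)
  Chunk 2: 'bcc' (positions 3-5)
  Chunk 3: 'dfh' (positions 6-8)
  Chunk 4: 'cac' (positions 9-11)
Total chunks: ceil(12 / 3) = 4

4


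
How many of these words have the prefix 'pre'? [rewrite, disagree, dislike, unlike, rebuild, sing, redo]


Checking each word for prefix 'pre':
  'rewrite' -> no (count: 0)
  'disagree' -> no (count: 0)
  'dislike' -> no (count: 0)
  'unlike' -> no (count: 0)
  'rebuild' -> no (count: 0)
  'sing' -> no (count: 0)
  'redo' -> no (count: 0)
Total with prefix 'pre': 0

0


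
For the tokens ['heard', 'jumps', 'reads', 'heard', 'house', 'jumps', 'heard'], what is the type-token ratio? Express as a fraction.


Tokens: 7
Unique types: ('heard', 'house', 'jumps', 'reads') = 4
TTR = 4/7
Already in lowest terms.

4/7


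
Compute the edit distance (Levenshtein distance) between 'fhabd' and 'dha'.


Building DP table for s1='fhabd' (len 5) and s2='dha' (len 3):
       d  h  a
    0  1  2  3
  f 1  1  2  3
  h 2  2  1  2
  a 3  3  2  1
  b 4  4  3  2
  d 5  4  4  3
Edit distance = dp[5][3] = 3

3


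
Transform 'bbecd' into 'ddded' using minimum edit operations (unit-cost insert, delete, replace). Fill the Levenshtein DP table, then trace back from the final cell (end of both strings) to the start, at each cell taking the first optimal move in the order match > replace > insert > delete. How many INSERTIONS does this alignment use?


Edit distance = 4. Backtracking from cell (5, 5) with preference match > replace > insert > delete,
then listing the resulting alignment 'bbecd' -> 'ddded' left to right:
  Step 1: replace b->d
  Step 2: replace b->d
  Step 3: replace e->d
  Step 4: replace c->e
  Step 5: keep 'd'
Total insertions: 0

0


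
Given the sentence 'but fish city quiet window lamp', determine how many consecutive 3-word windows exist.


Word trigrams from [6] words:
  Trigram 1: (but fish city)
  Trigram 2: (fish city quiet)
  Trigram 3: (city quiet window)
  Trigram 4: (quiet window lamp)
Total word trigrams: 6 - 2 = 4

4


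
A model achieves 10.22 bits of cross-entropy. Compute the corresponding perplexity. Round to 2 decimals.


Perplexity formula: PP = 2^H
H = 10.22
PP = 2^10.22
Decompose: 2^10.22 = 2^10 * 2^0.22
2^10 = 1024, 2^0.22 ~ 1.1647336
PP ~ 1024 * 1.1647336 = 1192.6872064
Rounded to 2 decimals: 1192.69

1192.69


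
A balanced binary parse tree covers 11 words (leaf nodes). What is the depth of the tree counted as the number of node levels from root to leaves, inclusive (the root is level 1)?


In a balanced binary tree with n leaves the deepest leaf is ceil(log2(n)) edges below the root,
so counting node levels inclusive of root and leaves gives ceil(log2(n)) + 1 levels.
log2(11) = 3.4594
ceil(3.4594) = 4
levels = 4 + 1 = 5

5


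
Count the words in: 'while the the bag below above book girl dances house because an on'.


Counting words by splitting on spaces:
  Word 1: 'while'
  Word 2: 'the'
  Word 3: 'the'
  Word 4: 'bag'
  Word 5: 'below'
  Word 6: 'above'
  Word 7: 'book'
  Word 8: 'girl'
  Word 9: 'dances'
  Word 10: 'house'
  Word 11: 'because'
  Word 12: 'an'
  Word 13: 'on'
Total words: 13

13


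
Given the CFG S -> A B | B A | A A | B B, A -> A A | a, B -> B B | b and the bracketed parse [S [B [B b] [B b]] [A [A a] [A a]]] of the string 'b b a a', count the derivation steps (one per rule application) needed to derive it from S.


Every bracketed nonterminal node [X ...] in the tree is produced by exactly one rule application.
Reading the tree off as a leftmost derivation:
  Step 1: S  =>  B A   (applied S -> B A)
  Step 2: B A  =>  B B A   (applied B -> B B)
  Step 3: B B A  =>  b B A   (applied B -> b)
  Step 4: b B A  =>  b b A   (applied B -> b)
  Step 5: b b A  =>  b b A A   (applied A -> A A)
  Step 6: b b A A  =>  b b a A   (applied A -> a)
  Step 7: b b a A  =>  b b a a   (applied A -> a)
Final yield: b b a a
Total rewrite steps: 7

7


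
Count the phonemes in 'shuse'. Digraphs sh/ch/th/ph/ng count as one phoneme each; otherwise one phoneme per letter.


Parsing 'shuse' greedily, digraphs first:
  'sh' -> digraph (1 consonant phoneme) (phonemes so far: 1)
  'u' -> vowel phoneme (phonemes so far: 2)
  's' -> consonant phoneme (phonemes so far: 3)
  'e' -> vowel phoneme (phonemes so far: 4)
Total phonemes: 4

4


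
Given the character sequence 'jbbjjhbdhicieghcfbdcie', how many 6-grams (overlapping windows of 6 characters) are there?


String 'jbbjjhbdhicieghcfbdcie' has length L = 22.
Number of overlapping n-grams = L - n + 1
Substituting: 22 - 6 + 1 = 17

17


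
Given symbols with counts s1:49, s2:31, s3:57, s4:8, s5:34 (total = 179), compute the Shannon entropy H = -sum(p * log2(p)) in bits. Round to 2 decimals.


Computing entropy H = -sum(p_i * log2(p_i)):
  s1: p = 49/179 = 0.2737, -p*log2(p) = 0.5117
  s2: p = 31/179 = 0.1732, -p*log2(p) = 0.4381
  s3: p = 57/179 = 0.3184, -p*log2(p) = 0.5257
  s4: p = 8/179 = 0.0447, -p*log2(p) = 0.2004
  s5: p = 34/179 = 0.1899, -p*log2(p) = 0.4552
H = sum of terms = 2.1311
Rounded to 2 decimals: 2.13

2.13


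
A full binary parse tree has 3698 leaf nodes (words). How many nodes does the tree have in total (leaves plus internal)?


Leaf nodes (terminals): 3698
Internal nodes = n - 1 = 3698 - 1 = 3697
Total = leaves + internal = 3698 + 3697 = 7395

7395


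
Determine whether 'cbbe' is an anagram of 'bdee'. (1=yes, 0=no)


Sort characters of 'cbbe': 'bbce'
Sort characters of 'bdee': 'bdee'
Sorted forms differ -> they are NOT anagrams
Result: 0

0


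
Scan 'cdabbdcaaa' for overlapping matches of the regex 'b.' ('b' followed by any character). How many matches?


Pattern: b. means 'b' followed by any character.
Scanning 'cdabbdcaaa' position-by-position:
  Pos 0: window 'cd' -> no
  Pos 1: window 'da' -> no
  Pos 2: window 'ab' -> no
  Pos 3: window 'bb' -> MATCH
  Pos 4: window 'bd' -> MATCH
  Pos 5: window 'dc' -> no
  Pos 6: window 'ca' -> no
  Pos 7: window 'aa' -> no
  Pos 8: window 'aa' -> no
  Pos 9: window 'a' -> no
Total matches: 2

2


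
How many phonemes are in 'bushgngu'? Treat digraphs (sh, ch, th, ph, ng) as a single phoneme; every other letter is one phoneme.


Parsing 'bushgngu' greedily, digraphs first:
  'b' -> consonant phoneme (phonemes so far: 1)
  'u' -> vowel phoneme (phonemes so far: 2)
  'sh' -> digraph (1 consonant phoneme) (phonemes so far: 3)
  'g' -> consonant phoneme (phonemes so far: 4)
  'ng' -> digraph (1 consonant phoneme) (phonemes so far: 5)
  'u' -> vowel phoneme (phonemes so far: 6)
Total phonemes: 6

6


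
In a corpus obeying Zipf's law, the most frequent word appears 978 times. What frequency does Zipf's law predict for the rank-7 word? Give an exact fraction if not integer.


Zipf's law: freq(rank) = f1 / rank
f1 = 978, rank = 7
freq = 978 / 7
GCD(978, 7) = 1
Simplified: 978/7

978/7


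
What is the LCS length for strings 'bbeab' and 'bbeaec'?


DP table for LCS of 'bbeab' and 'bbeaec':
       b  b  e  a  e  c
    0  0  0  0  0  0  0
  b 0  1  1  1  1  1  1
  b 0  1  2  2  2  2  2
  e 0  1  2  3  3  3  3
  a 0  1  2  3  4  4  4
  b 0  1  2  3  4  4  4
LCS: 'bbea'
LCS length = 4

4


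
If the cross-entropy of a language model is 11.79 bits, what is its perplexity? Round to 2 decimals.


Perplexity formula: PP = 2^H
H = 11.79
PP = 2^11.79
Decompose: 2^11.79 = 2^11 * 2^0.79
2^11 = 2048, 2^0.79 ~ 1.7290745
PP ~ 2048 * 1.7290745 = 3541.1445760
Rounded to 2 decimals: 3541.14

3541.14


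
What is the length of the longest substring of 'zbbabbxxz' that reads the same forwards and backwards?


Scanning 'zbbabbxxz' for palindromic substrings.
Substring at positions 1-5: 'bbabb'.
Check: reverse('bbabb') = 'bbabb' -> palindrome confirmed.
Neighbouring characters ('z' / 'x') break symmetry, so it cannot extend further.
No longer palindromic substring exists; longest length = 5

5


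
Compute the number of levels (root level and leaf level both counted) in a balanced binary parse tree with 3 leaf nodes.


In a balanced binary tree with n leaves the deepest leaf is ceil(log2(n)) edges below the root,
so counting node levels inclusive of root and leaves gives ceil(log2(n)) + 1 levels.
log2(3) = 1.5850
ceil(1.5850) = 2
levels = 2 + 1 = 3

3


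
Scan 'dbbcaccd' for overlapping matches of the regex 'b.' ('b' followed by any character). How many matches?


Pattern: b. means 'b' followed by any character.
Scanning 'dbbcaccd' position-by-position:
  Pos 0: window 'db' -> no
  Pos 1: window 'bb' -> MATCH
  Pos 2: window 'bc' -> MATCH
  Pos 3: window 'ca' -> no
  Pos 4: window 'ac' -> no
  Pos 5: window 'cc' -> no
  Pos 6: window 'cd' -> no
  Pos 7: window 'd' -> no
Total matches: 2

2


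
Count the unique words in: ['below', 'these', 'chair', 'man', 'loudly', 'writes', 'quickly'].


Listing all tokens and tracking unique types:
  Token 1: 'below' -> NEW (unique so far: 1)
  Token 2: 'these' -> NEW (unique so far: 2)
  Token 3: 'chair' -> NEW (unique so far: 3)
  Token 4: 'man' -> NEW (unique so far: 4)
  Token 5: 'loudly' -> NEW (unique so far: 5)
  Token 6: 'writes' -> NEW (unique so far: 6)
  Token 7: 'quickly' -> NEW (unique so far: 7)
Unique types: ('below', 'chair', 'loudly', 'man', 'quickly', 'these', 'writes')
Vocabulary size: 7

7


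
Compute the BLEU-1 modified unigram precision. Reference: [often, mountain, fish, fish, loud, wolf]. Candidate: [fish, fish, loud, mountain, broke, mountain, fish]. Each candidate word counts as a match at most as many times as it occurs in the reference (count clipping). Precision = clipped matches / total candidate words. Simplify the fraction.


Reference word counts: {'fish': 2, 'loud': 1, 'mountain': 1, 'often': 1, 'wolf': 1}
Checking each candidate word (with clipping):
  'fish' -> in reference (ref count 2, used 1/2) -> match (matches: 1)
  'fish' -> in reference (ref count 2, used 2/2) -> match (matches: 2)
  'loud' -> in reference (ref count 1, used 1/1) -> match (matches: 3)
  'mountain' -> in reference (ref count 1, used 1/1) -> match (matches: 4)
  'broke' -> not in reference -> no match (matches: 4)
  'mountain' -> ref count 1 already used up (1/1) -> clipped, no match (matches: 4)
  'fish' -> ref count 2 already used up (2/2) -> clipped, no match (matches: 4)
Clipped matches: 4, Candidate length: 7
Precision = 4/7

4/7


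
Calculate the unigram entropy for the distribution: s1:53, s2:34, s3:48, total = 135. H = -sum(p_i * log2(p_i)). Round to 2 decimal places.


Computing entropy H = -sum(p_i * log2(p_i)):
  s1: p = 53/135 = 0.3926, -p*log2(p) = 0.5296
  s2: p = 34/135 = 0.2519, -p*log2(p) = 0.5010
  s3: p = 48/135 = 0.3556, -p*log2(p) = 0.5304
H = sum of terms = 1.5610
Rounded to 2 decimals: 1.56

1.56


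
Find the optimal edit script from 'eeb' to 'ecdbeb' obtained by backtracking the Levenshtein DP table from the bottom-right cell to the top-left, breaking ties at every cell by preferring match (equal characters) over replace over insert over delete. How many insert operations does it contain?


Edit distance = 3. Backtracking from cell (3, 6) with preference match > replace > insert > delete,
then listing the resulting alignment 'eeb' -> 'ecdbeb' left to right:
  Step 1: keep 'e'
  Step 2: insert 'c' [insertion #1]
  Step 3: insert 'd' [insertion #2]
  Step 4: insert 'b' [insertion #3]
  Step 5: keep 'e'
  Step 6: keep 'b'
Total insertions: 3

3


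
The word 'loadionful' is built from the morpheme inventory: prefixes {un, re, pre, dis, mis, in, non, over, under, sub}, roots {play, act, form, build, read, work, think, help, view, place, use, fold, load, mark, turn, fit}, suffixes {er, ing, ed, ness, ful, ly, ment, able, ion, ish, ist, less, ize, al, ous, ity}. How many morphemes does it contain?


Segmenting 'loadionful' against the inventory:
  'load' -> root (morpheme 1)
  'ion' -> suffix (morpheme 2)
  'ful' -> suffix (morpheme 3)
Total morphemes: 3

3


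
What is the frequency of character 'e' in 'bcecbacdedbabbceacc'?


Scanning 'bcecbacdedbabbceacc' for 'e':
  Position 2: 'e' -> MATCH (count: 1)
  Position 8: 'e' -> MATCH (count: 2)
  Position 15: 'e' -> MATCH (count: 3)
Total occurrences of 'e': 3

3


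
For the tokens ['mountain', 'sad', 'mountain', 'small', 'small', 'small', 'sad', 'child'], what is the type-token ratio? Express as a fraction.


Tokens: 8
Unique types: ('child', 'mountain', 'sad', 'small') = 4
TTR = 4/8
Simplify: divide both by 4 -> 1/2
TTR = 1/2

1/2


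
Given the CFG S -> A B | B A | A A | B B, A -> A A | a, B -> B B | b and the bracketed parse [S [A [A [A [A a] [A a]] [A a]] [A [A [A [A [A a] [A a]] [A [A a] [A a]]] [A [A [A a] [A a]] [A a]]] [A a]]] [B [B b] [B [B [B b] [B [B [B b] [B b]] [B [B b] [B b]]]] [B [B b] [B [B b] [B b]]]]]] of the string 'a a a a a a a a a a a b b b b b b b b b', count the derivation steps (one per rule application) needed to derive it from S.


Every bracketed nonterminal node [X ...] in the tree is produced by exactly one rule application.
Reading the tree off as a leftmost derivation:
  Step 1: S  =>  A B   (applied S -> A B)
  Step 2: A B  =>  A A B   (applied A -> A A)
  Step 3: A A B  =>  A A A B   (applied A -> A A)
  Step 4: A A A B  =>  A A A A B   (applied A -> A A)
  Step 5: A A A A B  =>  a A A A B   (applied A -> a)
  Step 6: a A A A B  =>  a a A A B   (applied A -> a)
  Step 7: a a A A B  =>  a a a A B   (applied A -> a)
  Step 8: a a a A B  =>  a a a A A B   (applied A -> A A)
  Step 9: a a a A A B  =>  a a a A A A B   (applied A -> A A)
  Step 10: a a a A A A B  =>  a a a A A A A B   (applied A -> A A)
  Step 11: a a a A A A A B  =>  a a a A A A A A B   (applied A -> A A)
  Step 12: a a a A A A A A B  =>  a a a a A A A A B   (applied A -> a)
  Step 13: a a a a A A A A B  =>  a a a a a A A A B   (applied A -> a)
  Step 14: a a a a a A A A B  =>  a a a a a A A A A B   (applied A -> A A)
  Step 15: a a a a a A A A A B  =>  a a a a a a A A A B   (applied A -> a)
  Step 16: a a a a a a A A A B  =>  a a a a a a a A A B   (applied A -> a)
  Step 17: a a a a a a a A A B  =>  a a a a a a a A A A B   (applied A -> A A)
  Step 18: a a a a a a a A A A B  =>  a a a a a a a A A A A B   (applied A -> A A)
  Step 19: a a a a a a a A A A A B  =>  a a a a a a a a A A A B   (applied A -> a)
  Step 20: a a a a a a a a A A A B  =>  a a a a a a a a a A A B   (applied A -> a)
  Step 21: a a a a a a a a a A A B  =>  a a a a a a a a a a A B   (applied A -> a)
  Step 22: a a a a a a a a a a A B  =>  a a a a a a a a a a a B   (applied A -> a)
  Step 23: a a a a a a a a a a a B  =>  a a a a a a a a a a a B B   (applied B -> B B)
  Step 24: a a a a a a a a a a a B B  =>  a a a a a a a a a a a b B   (applied B -> b)
  Step 25: a a a a a a a a a a a b B  =>  a a a a a a a a a a a b B B   (applied B -> B B)
  Step 26: a a a a a a a a a a a b B B  =>  a a a a a a a a a a a b B B B   (applied B -> B B)
  Step 27: a a a a a a a a a a a b B B B  =>  a a a a a a a a a a a b b B B   (applied B -> b)
  Step 28: a a a a a a a a a a a b b B B  =>  a a a a a a a a a a a b b B B B   (applied B -> B B)
  Step 29: a a a a a a a a a a a b b B B B  =>  a a a a a a a a a a a b b B B B B   (applied B -> B B)
  Step 30: a a a a a a a a a a a b b B B B B  =>  a a a a a a a a a a a b b b B B B   (applied B -> b)
  Step 31: a a a a a a a a a a a b b b B B B  =>  a a a a a a a a a a a b b b b B B   (applied B -> b)
  Step 32: a a a a a a a a a a a b b b b B B  =>  a a a a a a a a a a a b b b b B B B   (applied B -> B B)
  Step 33: a a a a a a a a a a a b b b b B B B  =>  a a a a a a a a a a a b b b b b B B   (applied B -> b)
  Step 34: a a a a a a a a a a a b b b b b B B  =>  a a a a a a a a a a a b b b b b b B   (applied B -> b)
  Step 35: a a a a a a a a a a a b b b b b b B  =>  a a a a a a a a a a a b b b b b b B B   (applied B -> B B)
  Step 36: a a a a a a a a a a a b b b b b b B B  =>  a a a a a a a a a a a b b b b b b b B   (applied B -> b)
  Step 37: a a a a a a a a a a a b b b b b b b B  =>  a a a a a a a a a a a b b b b b b b B B   (applied B -> B B)
  Step 38: a a a a a a a a a a a b b b b b b b B B  =>  a a a a a a a a a a a b b b b b b b b B   (applied B -> b)
  Step 39: a a a a a a a a a a a b b b b b b b b B  =>  a a a a a a a a a a a b b b b b b b b b   (applied B -> b)
Final yield: a a a a a a a a a a a b b b b b b b b b
Total rewrite steps: 39

39


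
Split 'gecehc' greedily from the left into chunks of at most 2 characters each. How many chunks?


'gecehc' has 6 characters.
Chunking with max size 2:
  Chunk 1: 'ge' (positions 0-1)
  Chunk 2: 'ce' (positions 2-3)
  Chunk 3: 'hc' (positions 4-5)
Total chunks: ceil(6 / 2) = 3

3


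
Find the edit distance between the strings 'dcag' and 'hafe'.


Building DP table for s1='dcag' (len 4) and s2='hafe' (len 4):
       h  a  f  e
    0  1  2  3  4
  d 1  1  2  3  4
  c 2  2  2  3  4
  a 3  3  2  3  4
  g 4  4  3  3  4
Edit distance = dp[4][4] = 4

4


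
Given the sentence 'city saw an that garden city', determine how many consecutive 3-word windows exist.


Word trigrams from [6] words:
  Trigram 1: (city saw an)
  Trigram 2: (saw an that)
  Trigram 3: (an that garden)
  Trigram 4: (that garden city)
Total word trigrams: 6 - 2 = 4

4


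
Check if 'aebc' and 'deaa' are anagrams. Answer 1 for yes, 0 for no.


Sort characters of 'aebc': 'abce'
Sort characters of 'deaa': 'aade'
Sorted forms differ -> they are NOT anagrams
Result: 0

0


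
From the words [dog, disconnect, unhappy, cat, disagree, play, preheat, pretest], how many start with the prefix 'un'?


Checking each word for prefix 'un':
  'dog' -> no (count: 0)
  'disconnect' -> no (count: 0)
  'unhappy' -> YES, starts with 'un' (count: 1)
  'cat' -> no (count: 1)
  'disagree' -> no (count: 1)
  'play' -> no (count: 1)
  'preheat' -> no (count: 1)
  'pretest' -> no (count: 1)
Total with prefix 'un': 1

1


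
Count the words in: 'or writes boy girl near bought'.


Counting words by splitting on spaces:
  Word 1: 'or'
  Word 2: 'writes'
  Word 3: 'boy'
  Word 4: 'girl'
  Word 5: 'near'
  Word 6: 'bought'
Total words: 6

6


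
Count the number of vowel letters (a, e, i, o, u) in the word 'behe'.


Scanning each character of 'behe':
  Position 1: 'b' -> consonant (running count: 0)
  Position 2: 'e' -> vowel (running count: 1)
  Position 3: 'h' -> consonant (running count: 1)
  Position 4: 'e' -> vowel (running count: 2)
Total vowels: 2

2


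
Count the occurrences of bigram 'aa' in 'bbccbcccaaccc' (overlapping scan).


Scanning 'bbccbcccaaccc' for bigram 'aa':
  Position 0: 'bb' -> no
  Position 1: 'bc' -> no
  Position 2: 'cc' -> no
  Position 3: 'cb' -> no
  Position 4: 'bc' -> no
  Position 5: 'cc' -> no
  Position 6: 'cc' -> no
  Position 7: 'ca' -> no
  Position 8: 'aa' -> MATCH
  Position 9: 'ac' -> no
  Position 10: 'cc' -> no
  Position 11: 'cc' -> no
Total matches: 1

1


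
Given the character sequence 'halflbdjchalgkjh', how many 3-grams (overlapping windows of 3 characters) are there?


String 'halflbdjchalgkjh' has length L = 16.
Number of overlapping n-grams = L - n + 1
Substituting: 16 - 3 + 1 = 14

14


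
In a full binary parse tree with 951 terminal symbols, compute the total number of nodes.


Leaf nodes (terminals): 951
Internal nodes = n - 1 = 951 - 1 = 950
Total = leaves + internal = 951 + 950 = 1901

1901


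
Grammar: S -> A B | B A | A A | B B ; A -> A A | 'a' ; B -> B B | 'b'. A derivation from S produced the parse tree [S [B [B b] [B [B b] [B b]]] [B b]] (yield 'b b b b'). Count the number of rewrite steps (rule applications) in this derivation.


Every bracketed nonterminal node [X ...] in the tree is produced by exactly one rule application.
Reading the tree off as a leftmost derivation:
  Step 1: S  =>  B B   (applied S -> B B)
  Step 2: B B  =>  B B B   (applied B -> B B)
  Step 3: B B B  =>  b B B   (applied B -> b)
  Step 4: b B B  =>  b B B B   (applied B -> B B)
  Step 5: b B B B  =>  b b B B   (applied B -> b)
  Step 6: b b B B  =>  b b b B   (applied B -> b)
  Step 7: b b b B  =>  b b b b   (applied B -> b)
Final yield: b b b b
Total rewrite steps: 7

7


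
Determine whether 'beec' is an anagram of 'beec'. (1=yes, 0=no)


Sort characters of 'beec': 'bcee'
Sort characters of 'beec': 'bcee'
Sorted forms match -> they ARE anagrams
Result: 1

1


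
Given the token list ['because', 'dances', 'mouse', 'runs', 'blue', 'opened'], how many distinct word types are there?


Listing all tokens and tracking unique types:
  Token 1: 'because' -> NEW (unique so far: 1)
  Token 2: 'dances' -> NEW (unique so far: 2)
  Token 3: 'mouse' -> NEW (unique so far: 3)
  Token 4: 'runs' -> NEW (unique so far: 4)
  Token 5: 'blue' -> NEW (unique so far: 5)
  Token 6: 'opened' -> NEW (unique so far: 6)
Unique types: ('because', 'blue', 'dances', 'mouse', 'opened', 'runs')
Vocabulary size: 6

6


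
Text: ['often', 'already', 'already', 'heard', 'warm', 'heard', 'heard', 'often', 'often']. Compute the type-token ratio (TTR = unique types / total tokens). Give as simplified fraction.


Tokens: 9
Unique types: ('already', 'heard', 'often', 'warm') = 4
TTR = 4/9
Already in lowest terms.

4/9


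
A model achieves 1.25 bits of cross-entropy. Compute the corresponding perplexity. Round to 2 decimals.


Perplexity formula: PP = 2^H
H = 1.25
PP = 2^1.25
Decompose: 2^1.25 = 2^1 * 2^0.25
2^1 = 2, 2^0.25 ~ 1.1892071
PP ~ 2 * 1.1892071 = 2.3784142
Rounded to 2 decimals: 2.38

2.38


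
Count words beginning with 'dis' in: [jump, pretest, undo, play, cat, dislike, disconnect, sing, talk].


Checking each word for prefix 'dis':
  'jump' -> no (count: 0)
  'pretest' -> no (count: 0)
  'undo' -> no (count: 0)
  'play' -> no (count: 0)
  'cat' -> no (count: 0)
  'dislike' -> YES, starts with 'dis' (count: 1)
  'disconnect' -> YES, starts with 'dis' (count: 2)
  'sing' -> no (count: 2)
  'talk' -> no (count: 2)
Total with prefix 'dis': 2

2


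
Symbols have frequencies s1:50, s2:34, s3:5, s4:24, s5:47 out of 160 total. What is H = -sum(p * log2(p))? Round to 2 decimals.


Computing entropy H = -sum(p_i * log2(p_i)):
  s1: p = 50/160 = 0.3125, -p*log2(p) = 0.5244
  s2: p = 34/160 = 0.2125, -p*log2(p) = 0.4748
  s3: p = 5/160 = 0.0312, -p*log2(p) = 0.1562
  s4: p = 24/160 = 0.1500, -p*log2(p) = 0.4105
  s5: p = 47/160 = 0.2938, -p*log2(p) = 0.5192
H = sum of terms = 2.0851
Rounded to 2 decimals: 2.09

2.09


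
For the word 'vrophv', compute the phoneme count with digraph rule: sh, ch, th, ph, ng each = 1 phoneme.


Parsing 'vrophv' greedily, digraphs first:
  'v' -> consonant phoneme (phonemes so far: 1)
  'r' -> consonant phoneme (phonemes so far: 2)
  'o' -> vowel phoneme (phonemes so far: 3)
  'ph' -> digraph (1 consonant phoneme) (phonemes so far: 4)
  'v' -> consonant phoneme (phonemes so far: 5)
Total phonemes: 5

5


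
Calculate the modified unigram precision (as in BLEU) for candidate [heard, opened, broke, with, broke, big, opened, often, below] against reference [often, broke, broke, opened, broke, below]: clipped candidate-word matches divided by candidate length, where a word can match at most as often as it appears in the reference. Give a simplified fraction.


Reference word counts: {'below': 1, 'broke': 3, 'often': 1, 'opened': 1}
Checking each candidate word (with clipping):
  'heard' -> not in reference -> no match (matches: 0)
  'opened' -> in reference (ref count 1, used 1/1) -> match (matches: 1)
  'broke' -> in reference (ref count 3, used 1/3) -> match (matches: 2)
  'with' -> not in reference -> no match (matches: 2)
  'broke' -> in reference (ref count 3, used 2/3) -> match (matches: 3)
  'big' -> not in reference -> no match (matches: 3)
  'opened' -> ref count 1 already used up (1/1) -> clipped, no match (matches: 3)
  'often' -> in reference (ref count 1, used 1/1) -> match (matches: 4)
  'below' -> in reference (ref count 1, used 1/1) -> match (matches: 5)
Clipped matches: 5, Candidate length: 9
Precision = 5/9

5/9


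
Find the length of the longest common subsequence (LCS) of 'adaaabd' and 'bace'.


DP table for LCS of 'adaaabd' and 'bace':
       b  a  c  e
    0  0  0  0  0
  a 0  0  1  1  1
  d 0  0  1  1  1
  a 0  0  1  1  1
  a 0  0  1  1  1
  a 0  0  1  1  1
  b 0  1  1  1  1
  d 0  1  1  1  1
LCS: 'a'
LCS length = 1

1


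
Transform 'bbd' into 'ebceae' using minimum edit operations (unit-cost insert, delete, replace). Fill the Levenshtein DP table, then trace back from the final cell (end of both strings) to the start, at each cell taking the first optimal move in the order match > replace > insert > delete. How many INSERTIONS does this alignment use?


Edit distance = 5. Backtracking from cell (3, 6) with preference match > replace > insert > delete,
then listing the resulting alignment 'bbd' -> 'ebceae' left to right:
  Step 1: insert 'e' [insertion #1]
  Step 2: keep 'b'
  Step 3: insert 'c' [insertion #2]
  Step 4: insert 'e' [insertion #3]
  Step 5: replace b->a
  Step 6: replace d->e
Total insertions: 3

3


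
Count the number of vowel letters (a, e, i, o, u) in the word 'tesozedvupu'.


Scanning each character of 'tesozedvupu':
  Position 1: 't' -> consonant (running count: 0)
  Position 2: 'e' -> vowel (running count: 1)
  Position 3: 's' -> consonant (running count: 1)
  Position 4: 'o' -> vowel (running count: 2)
  Position 5: 'z' -> consonant (running count: 2)
  Position 6: 'e' -> vowel (running count: 3)
  Position 7: 'd' -> consonant (running count: 3)
  Position 8: 'v' -> consonant (running count: 3)
  Position 9: 'u' -> vowel (running count: 4)
  Position 10: 'p' -> consonant (running count: 4)
  Position 11: 'u' -> vowel (running count: 5)
Total vowels: 5

5


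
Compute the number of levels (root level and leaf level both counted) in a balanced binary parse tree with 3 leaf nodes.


In a balanced binary tree with n leaves the deepest leaf is ceil(log2(n)) edges below the root,
so counting node levels inclusive of root and leaves gives ceil(log2(n)) + 1 levels.
log2(3) = 1.5850
ceil(1.5850) = 2
levels = 2 + 1 = 3

3


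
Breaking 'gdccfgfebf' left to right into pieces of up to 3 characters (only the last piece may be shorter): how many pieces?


'gdccfgfebf' has 10 characters.
Chunking with max size 3:
  Chunk 1: 'gdc' (positions 0-2)
  Chunk 2: 'cfg' (positions 3-5)
  Chunk 3: 'feb' (positions 6-8)
  Chunk 4: 'f' (positions 9-9)
Total chunks: ceil(10 / 3) = 4

4


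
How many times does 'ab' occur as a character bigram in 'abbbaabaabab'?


Scanning 'abbbaabaabab' for bigram 'ab':
  Position 0: 'ab' -> MATCH
  Position 1: 'bb' -> no
  Position 2: 'bb' -> no
  Position 3: 'ba' -> no
  Position 4: 'aa' -> no
  Position 5: 'ab' -> MATCH
  Position 6: 'ba' -> no
  Position 7: 'aa' -> no
  Position 8: 'ab' -> MATCH
  Position 9: 'ba' -> no
  Position 10: 'ab' -> MATCH
Total matches: 4

4


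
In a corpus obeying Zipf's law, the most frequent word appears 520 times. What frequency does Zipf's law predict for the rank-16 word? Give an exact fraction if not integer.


Zipf's law: freq(rank) = f1 / rank
f1 = 520, rank = 16
freq = 520 / 16
GCD(520, 16) = 8
Simplified: 65/2

65/2


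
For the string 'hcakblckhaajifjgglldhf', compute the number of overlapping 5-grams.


String 'hcakblckhaajifjgglldhf' has length L = 22.
Number of overlapping n-grams = L - n + 1
Substituting: 22 - 5 + 1 = 18

18


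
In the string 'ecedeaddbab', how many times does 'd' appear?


Scanning 'ecedeaddbab' for 'd':
  Position 3: 'd' -> MATCH (count: 1)
  Position 6: 'd' -> MATCH (count: 2)
  Position 7: 'd' -> MATCH (count: 3)
Total occurrences of 'd': 3

3


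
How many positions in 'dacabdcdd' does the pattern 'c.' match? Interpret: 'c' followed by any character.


Pattern: c. means 'c' followed by any character.
Scanning 'dacabdcdd' position-by-position:
  Pos 0: window 'da' -> no
  Pos 1: window 'ac' -> no
  Pos 2: window 'ca' -> MATCH
  Pos 3: window 'ab' -> no
  Pos 4: window 'bd' -> no
  Pos 5: window 'dc' -> no
  Pos 6: window 'cd' -> MATCH
  Pos 7: window 'dd' -> no
  Pos 8: window 'd' -> no
Total matches: 2

2


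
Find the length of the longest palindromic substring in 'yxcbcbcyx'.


Scanning 'yxcbcbcyx' for palindromic substrings.
Substring at positions 2-6: 'cbcbc'.
Check: reverse('cbcbc') = 'cbcbc' -> palindrome confirmed.
Neighbouring characters ('x' / 'y') break symmetry, so it cannot extend further.
No longer palindromic substring exists; longest length = 5

5


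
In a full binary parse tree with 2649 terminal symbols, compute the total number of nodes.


Leaf nodes (terminals): 2649
Internal nodes = n - 1 = 2649 - 1 = 2648
Total = leaves + internal = 2649 + 2648 = 5297

5297


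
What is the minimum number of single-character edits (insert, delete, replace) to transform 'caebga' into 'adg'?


Building DP table for s1='caebga' (len 6) and s2='adg' (len 3):
       a  d  g
    0  1  2  3
  c 1  1  2  3
  a 2  1  2  3
  e 3  2  2  3
  b 4  3  3  3
  g 5  4  4  3
  a 6  5  5  4
Edit distance = dp[6][3] = 4

4


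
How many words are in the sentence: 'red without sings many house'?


Counting words by splitting on spaces:
  Word 1: 'red'
  Word 2: 'without'
  Word 3: 'sings'
  Word 4: 'many'
  Word 5: 'house'
Total words: 5

5


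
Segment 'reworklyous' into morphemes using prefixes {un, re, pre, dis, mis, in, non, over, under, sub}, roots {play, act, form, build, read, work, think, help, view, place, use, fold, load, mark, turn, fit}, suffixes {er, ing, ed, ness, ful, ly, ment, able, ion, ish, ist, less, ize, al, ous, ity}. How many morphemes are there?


Segmenting 'reworklyous' against the inventory:
  're' -> prefix (morpheme 1)
  'work' -> root (morpheme 2)
  'ly' -> suffix (morpheme 3)
  'ous' -> suffix (morpheme 4)
Total morphemes: 4

4


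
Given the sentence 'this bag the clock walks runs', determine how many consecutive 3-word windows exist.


Word trigrams from [6] words:
  Trigram 1: (this bag the)
  Trigram 2: (bag the clock)
  Trigram 3: (the clock walks)
  Trigram 4: (clock walks runs)
Total word trigrams: 6 - 2 = 4

4
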